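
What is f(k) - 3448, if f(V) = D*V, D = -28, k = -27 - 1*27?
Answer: -1936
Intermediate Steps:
k = -54 (k = -27 - 27 = -54)
f(V) = -28*V
f(k) - 3448 = -28*(-54) - 3448 = 1512 - 3448 = -1936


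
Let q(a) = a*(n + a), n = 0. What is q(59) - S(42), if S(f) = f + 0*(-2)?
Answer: 3439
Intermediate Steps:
S(f) = f (S(f) = f + 0 = f)
q(a) = a**2 (q(a) = a*(0 + a) = a*a = a**2)
q(59) - S(42) = 59**2 - 1*42 = 3481 - 42 = 3439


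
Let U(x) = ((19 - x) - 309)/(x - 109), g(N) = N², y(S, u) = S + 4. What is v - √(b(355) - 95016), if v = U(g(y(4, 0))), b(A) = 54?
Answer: 118/15 - 7*I*√1938 ≈ 7.8667 - 308.16*I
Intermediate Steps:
y(S, u) = 4 + S
U(x) = (-290 - x)/(-109 + x)
v = 118/15 (v = (-290 - (4 + 4)²)/(-109 + (4 + 4)²) = (-290 - 1*8²)/(-109 + 8²) = (-290 - 1*64)/(-109 + 64) = (-290 - 64)/(-45) = -1/45*(-354) = 118/15 ≈ 7.8667)
v - √(b(355) - 95016) = 118/15 - √(54 - 95016) = 118/15 - √(-94962) = 118/15 - 7*I*√1938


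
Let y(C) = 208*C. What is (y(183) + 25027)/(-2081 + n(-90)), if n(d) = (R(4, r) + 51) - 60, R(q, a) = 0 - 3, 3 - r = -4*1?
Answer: -9013/299 ≈ -30.144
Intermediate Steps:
r = 7 (r = 3 - (-4) = 3 - 1*(-4) = 3 + 4 = 7)
R(q, a) = -3
n(d) = -12 (n(d) = (-3 + 51) - 60 = 48 - 60 = -12)
(y(183) + 25027)/(-2081 + n(-90)) = (208*183 + 25027)/(-2081 - 12) = (38064 + 25027)/(-2093) = 63091*(-1/2093) = -9013/299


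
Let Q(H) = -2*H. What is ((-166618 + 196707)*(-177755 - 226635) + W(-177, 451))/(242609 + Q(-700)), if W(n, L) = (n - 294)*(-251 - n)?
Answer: -12167655856/244009 ≈ -49866.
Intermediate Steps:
W(n, L) = (-294 + n)*(-251 - n)
((-166618 + 196707)*(-177755 - 226635) + W(-177, 451))/(242609 + Q(-700)) = ((-166618 + 196707)*(-177755 - 226635) + (73794 - 1*(-177)² + 43*(-177)))/(242609 - 2*(-700)) = (30089*(-404390) + (73794 - 1*31329 - 7611))/(242609 + 1400) = (-12167690710 + (73794 - 31329 - 7611))/244009 = (-12167690710 + 34854)*(1/244009) = -12167655856*1/244009 = -12167655856/244009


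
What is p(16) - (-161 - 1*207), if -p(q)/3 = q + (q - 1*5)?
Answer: 287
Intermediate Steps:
p(q) = 15 - 6*q (p(q) = -3*(q + (q - 1*5)) = -3*(q + (q - 5)) = -3*(q + (-5 + q)) = -3*(-5 + 2*q) = 15 - 6*q)
p(16) - (-161 - 1*207) = (15 - 6*16) - (-161 - 1*207) = (15 - 96) - (-161 - 207) = -81 - 1*(-368) = -81 + 368 = 287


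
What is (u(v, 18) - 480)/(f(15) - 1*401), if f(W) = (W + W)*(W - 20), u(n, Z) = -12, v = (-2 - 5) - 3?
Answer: 492/551 ≈ 0.89292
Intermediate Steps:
v = -10 (v = -7 - 3 = -10)
f(W) = 2*W*(-20 + W) (f(W) = (2*W)*(-20 + W) = 2*W*(-20 + W))
(u(v, 18) - 480)/(f(15) - 1*401) = (-12 - 480)/(2*15*(-20 + 15) - 1*401) = -492/(2*15*(-5) - 401) = -492/(-150 - 401) = -492/(-551) = -492*(-1/551) = 492/551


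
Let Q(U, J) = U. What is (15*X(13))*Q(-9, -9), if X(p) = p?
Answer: -1755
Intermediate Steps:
(15*X(13))*Q(-9, -9) = (15*13)*(-9) = 195*(-9) = -1755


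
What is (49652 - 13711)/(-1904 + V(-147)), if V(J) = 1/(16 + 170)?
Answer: -6685026/354143 ≈ -18.877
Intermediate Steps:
V(J) = 1/186
(49652 - 13711)/(-1904 + V(-147)) = (49652 - 13711)/(-1904 + 1/186) = 35941/(-354143/186) = 35941*(-186/354143) = -6685026/354143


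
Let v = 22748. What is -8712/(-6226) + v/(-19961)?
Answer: 1466872/5648963 ≈ 0.25967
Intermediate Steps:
-8712/(-6226) + v/(-19961) = -8712/(-6226) + 22748/(-19961) = -8712*(-1/6226) + 22748*(-1/19961) = 396/283 - 22748/19961 = 1466872/5648963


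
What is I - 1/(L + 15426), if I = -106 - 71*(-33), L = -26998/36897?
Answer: 1273179842491/569146124 ≈ 2237.0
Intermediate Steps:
L = -26998/36897 (L = -26998*1/36897 = -26998/36897 ≈ -0.73171)
I = 2237 (I = -106 + 2343 = 2237)
I - 1/(L + 15426) = 2237 - 1/(-26998/36897 + 15426) = 2237 - 1/569146124/36897 = 2237 - 1*36897/569146124 = 2237 - 36897/569146124 = 1273179842491/569146124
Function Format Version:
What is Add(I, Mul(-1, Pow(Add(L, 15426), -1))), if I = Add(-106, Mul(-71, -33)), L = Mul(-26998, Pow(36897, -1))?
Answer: Rational(1273179842491, 569146124) ≈ 2237.0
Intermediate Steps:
L = Rational(-26998, 36897) (L = Mul(-26998, Rational(1, 36897)) = Rational(-26998, 36897) ≈ -0.73171)
I = 2237 (I = Add(-106, 2343) = 2237)
Add(I, Mul(-1, Pow(Add(L, 15426), -1))) = Add(2237, Mul(-1, Pow(Add(Rational(-26998, 36897), 15426), -1))) = Add(2237, Mul(-1, Pow(Rational(569146124, 36897), -1))) = Add(2237, Mul(-1, Rational(36897, 569146124))) = Add(2237, Rational(-36897, 569146124)) = Rational(1273179842491, 569146124)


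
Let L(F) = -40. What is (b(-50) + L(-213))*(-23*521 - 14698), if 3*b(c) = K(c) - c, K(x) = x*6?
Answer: 9871970/3 ≈ 3.2907e+6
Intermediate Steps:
K(x) = 6*x
b(c) = 5*c/3 (b(c) = (6*c - c)/3 = (5*c)/3 = 5*c/3)
(b(-50) + L(-213))*(-23*521 - 14698) = ((5/3)*(-50) - 40)*(-23*521 - 14698) = (-250/3 - 40)*(-11983 - 14698) = -370/3*(-26681) = 9871970/3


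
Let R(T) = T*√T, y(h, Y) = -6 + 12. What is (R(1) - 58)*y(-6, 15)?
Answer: -342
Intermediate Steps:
y(h, Y) = 6
R(T) = T^(3/2)
(R(1) - 58)*y(-6, 15) = (1^(3/2) - 58)*6 = (1 - 58)*6 = -57*6 = -342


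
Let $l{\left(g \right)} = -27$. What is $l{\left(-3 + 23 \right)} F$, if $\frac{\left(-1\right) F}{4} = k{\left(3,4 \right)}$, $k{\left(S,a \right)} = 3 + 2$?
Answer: $540$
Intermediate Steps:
$k{\left(S,a \right)} = 5$
$F = -20$ ($F = \left(-4\right) 5 = -20$)
$l{\left(-3 + 23 \right)} F = \left(-27\right) \left(-20\right) = 540$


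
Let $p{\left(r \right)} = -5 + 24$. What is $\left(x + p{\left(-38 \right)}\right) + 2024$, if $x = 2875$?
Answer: $4918$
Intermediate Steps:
$p{\left(r \right)} = 19$
$\left(x + p{\left(-38 \right)}\right) + 2024 = \left(2875 + 19\right) + 2024 = 2894 + 2024 = 4918$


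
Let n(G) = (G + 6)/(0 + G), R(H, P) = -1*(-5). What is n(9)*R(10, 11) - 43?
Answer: -104/3 ≈ -34.667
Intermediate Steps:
R(H, P) = 5
n(G) = (6 + G)/G
n(9)*R(10, 11) - 43 = ((6 + 9)/9)*5 - 43 = ((1/9)*15)*5 - 43 = (5/3)*5 - 43 = 25/3 - 43 = -104/3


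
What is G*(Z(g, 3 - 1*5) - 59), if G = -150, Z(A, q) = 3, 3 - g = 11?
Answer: 8400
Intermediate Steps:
g = -8 (g = 3 - 1*11 = 3 - 11 = -8)
G*(Z(g, 3 - 1*5) - 59) = -150*(3 - 59) = -150*(-56) = 8400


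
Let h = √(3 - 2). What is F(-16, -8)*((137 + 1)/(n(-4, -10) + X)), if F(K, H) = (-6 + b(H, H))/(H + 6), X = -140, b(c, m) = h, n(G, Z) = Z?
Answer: -23/10 ≈ -2.3000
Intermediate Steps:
h = 1 (h = √1 = 1)
b(c, m) = 1
F(K, H) = -5/(6 + H) (F(K, H) = (-6 + 1)/(H + 6) = -5/(6 + H))
F(-16, -8)*((137 + 1)/(n(-4, -10) + X)) = (-5/(6 - 8))*((137 + 1)/(-10 - 140)) = (-5/(-2))*(138/(-150)) = (-5*(-½))*(138*(-1/150)) = (5/2)*(-23/25) = -23/10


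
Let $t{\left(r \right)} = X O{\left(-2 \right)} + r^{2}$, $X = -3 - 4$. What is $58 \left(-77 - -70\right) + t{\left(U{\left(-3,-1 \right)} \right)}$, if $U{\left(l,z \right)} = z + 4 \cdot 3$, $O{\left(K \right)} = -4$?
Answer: $-257$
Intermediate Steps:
$X = -7$
$U{\left(l,z \right)} = 12 + z$ ($U{\left(l,z \right)} = z + 12 = 12 + z$)
$t{\left(r \right)} = 28 + r^{2}$ ($t{\left(r \right)} = \left(-7\right) \left(-4\right) + r^{2} = 28 + r^{2}$)
$58 \left(-77 - -70\right) + t{\left(U{\left(-3,-1 \right)} \right)} = 58 \left(-77 - -70\right) + \left(28 + \left(12 - 1\right)^{2}\right) = 58 \left(-77 + 70\right) + \left(28 + 11^{2}\right) = 58 \left(-7\right) + \left(28 + 121\right) = -406 + 149 = -257$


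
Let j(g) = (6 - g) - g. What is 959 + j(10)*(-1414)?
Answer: 20755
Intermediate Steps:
j(g) = 6 - 2*g
959 + j(10)*(-1414) = 959 + (6 - 2*10)*(-1414) = 959 + (6 - 20)*(-1414) = 959 - 14*(-1414) = 959 + 19796 = 20755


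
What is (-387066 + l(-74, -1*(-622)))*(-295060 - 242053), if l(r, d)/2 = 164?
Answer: 207722007394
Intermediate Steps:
l(r, d) = 328 (l(r, d) = 2*164 = 328)
(-387066 + l(-74, -1*(-622)))*(-295060 - 242053) = (-387066 + 328)*(-295060 - 242053) = -386738*(-537113) = 207722007394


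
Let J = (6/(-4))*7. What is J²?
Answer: 441/4 ≈ 110.25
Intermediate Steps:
J = -21/2 (J = -¼*6*7 = -3/2*7 = -21/2 ≈ -10.500)
J² = (-21/2)² = 441/4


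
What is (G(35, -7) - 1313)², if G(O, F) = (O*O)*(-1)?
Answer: 6441444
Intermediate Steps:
G(O, F) = -O² (G(O, F) = O²*(-1) = -O²)
(G(35, -7) - 1313)² = (-1*35² - 1313)² = (-1*1225 - 1313)² = (-1225 - 1313)² = (-2538)² = 6441444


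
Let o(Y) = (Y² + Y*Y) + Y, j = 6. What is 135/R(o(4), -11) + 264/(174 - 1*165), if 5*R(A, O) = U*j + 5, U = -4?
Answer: -353/57 ≈ -6.1930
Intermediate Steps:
o(Y) = Y + 2*Y² (o(Y) = (Y² + Y²) + Y = 2*Y² + Y = Y + 2*Y²)
R(A, O) = -19/5 (R(A, O) = (-4*6 + 5)/5 = (-24 + 5)/5 = (⅕)*(-19) = -19/5)
135/R(o(4), -11) + 264/(174 - 1*165) = 135/(-19/5) + 264/(174 - 1*165) = 135*(-5/19) + 264/(174 - 165) = -675/19 + 264/9 = -675/19 + 264*(⅑) = -675/19 + 88/3 = -353/57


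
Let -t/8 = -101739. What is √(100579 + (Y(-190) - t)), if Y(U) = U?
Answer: I*√713523 ≈ 844.7*I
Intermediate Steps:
t = 813912 (t = -8*(-101739) = 813912)
√(100579 + (Y(-190) - t)) = √(100579 + (-190 - 1*813912)) = √(100579 + (-190 - 813912)) = √(100579 - 814102) = √(-713523) = I*√713523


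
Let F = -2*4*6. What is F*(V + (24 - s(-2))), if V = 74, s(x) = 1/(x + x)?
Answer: -4716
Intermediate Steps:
s(x) = 1/(2*x)
F = -48 (F = -8*6 = -48)
F*(V + (24 - s(-2))) = -48*(74 + (24 - 1/(2*(-2)))) = -48*(74 + (24 - (-1)/(2*2))) = -48*(74 + (24 - 1*(-¼))) = -48*(74 + (24 + ¼)) = -48*(74 + 97/4) = -48*393/4 = -4716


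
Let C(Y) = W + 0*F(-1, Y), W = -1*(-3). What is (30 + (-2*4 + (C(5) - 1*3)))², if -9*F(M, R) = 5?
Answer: 484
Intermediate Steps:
F(M, R) = -5/9 (F(M, R) = -⅑*5 = -5/9)
W = 3
C(Y) = 3 (C(Y) = 3 + 0*(-5/9) = 3 + 0 = 3)
(30 + (-2*4 + (C(5) - 1*3)))² = (30 + (-2*4 + (3 - 1*3)))² = (30 + (-8 + (3 - 3)))² = (30 + (-8 + 0))² = (30 - 8)² = 22² = 484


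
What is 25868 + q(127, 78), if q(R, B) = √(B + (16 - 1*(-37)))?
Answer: 25868 + √131 ≈ 25879.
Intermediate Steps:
q(R, B) = √(53 + B) (q(R, B) = √(B + (16 + 37)) = √(B + 53) = √(53 + B))
25868 + q(127, 78) = 25868 + √(53 + 78) = 25868 + √131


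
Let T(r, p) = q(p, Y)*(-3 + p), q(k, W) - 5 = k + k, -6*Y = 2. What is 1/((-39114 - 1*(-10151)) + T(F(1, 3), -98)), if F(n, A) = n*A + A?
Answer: -1/9672 ≈ -0.00010339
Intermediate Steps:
Y = -⅓ (Y = -⅙*2 = -⅓ ≈ -0.33333)
F(n, A) = A + A*n (F(n, A) = A*n + A = A + A*n)
q(k, W) = 5 + 2*k (q(k, W) = 5 + (k + k) = 5 + 2*k)
T(r, p) = (-3 + p)*(5 + 2*p) (T(r, p) = (5 + 2*p)*(-3 + p) = (-3 + p)*(5 + 2*p))
1/((-39114 - 1*(-10151)) + T(F(1, 3), -98)) = 1/((-39114 - 1*(-10151)) + (-3 - 98)*(5 + 2*(-98))) = 1/((-39114 + 10151) - 101*(5 - 196)) = 1/(-28963 - 101*(-191)) = 1/(-28963 + 19291) = 1/(-9672) = -1/9672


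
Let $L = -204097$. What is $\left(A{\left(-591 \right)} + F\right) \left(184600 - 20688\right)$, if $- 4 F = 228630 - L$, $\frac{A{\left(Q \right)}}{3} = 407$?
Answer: $-17532150454$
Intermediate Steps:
$A{\left(Q \right)} = 1221$ ($A{\left(Q \right)} = 3 \cdot 407 = 1221$)
$F = - \frac{432727}{4}$ ($F = - \frac{228630 - -204097}{4} = - \frac{228630 + 204097}{4} = \left(- \frac{1}{4}\right) 432727 = - \frac{432727}{4} \approx -1.0818 \cdot 10^{5}$)
$\left(A{\left(-591 \right)} + F\right) \left(184600 - 20688\right) = \left(1221 - \frac{432727}{4}\right) \left(184600 - 20688\right) = \left(- \frac{427843}{4}\right) 163912 = -17532150454$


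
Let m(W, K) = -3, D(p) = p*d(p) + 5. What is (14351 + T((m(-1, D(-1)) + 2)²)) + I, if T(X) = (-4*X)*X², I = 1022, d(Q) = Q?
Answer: 15369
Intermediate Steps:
D(p) = 5 + p² (D(p) = p*p + 5 = p² + 5 = 5 + p²)
T(X) = -4*X³
(14351 + T((m(-1, D(-1)) + 2)²)) + I = (14351 - 4*(-3 + 2)⁶) + 1022 = (14351 - 4*((-1)²)³) + 1022 = (14351 - 4*1³) + 1022 = (14351 - 4*1) + 1022 = (14351 - 4) + 1022 = 14347 + 1022 = 15369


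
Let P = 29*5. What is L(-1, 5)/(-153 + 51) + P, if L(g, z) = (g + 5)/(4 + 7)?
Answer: 81343/561 ≈ 145.00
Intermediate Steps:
P = 145
L(g, z) = 5/11 + g/11 (L(g, z) = (5 + g)/11 = (5 + g)*(1/11) = 5/11 + g/11)
L(-1, 5)/(-153 + 51) + P = (5/11 + (1/11)*(-1))/(-153 + 51) + 145 = (5/11 - 1/11)/(-102) + 145 = -1/102*4/11 + 145 = -2/561 + 145 = 81343/561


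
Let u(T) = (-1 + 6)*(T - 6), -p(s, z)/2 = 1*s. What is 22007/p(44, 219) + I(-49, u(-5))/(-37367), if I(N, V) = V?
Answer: -74757339/298936 ≈ -250.08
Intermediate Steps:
p(s, z) = -2*s
u(T) = -30 + 5*T (u(T) = 5*(-6 + T) = -30 + 5*T)
22007/p(44, 219) + I(-49, u(-5))/(-37367) = 22007/((-2*44)) + (-30 + 5*(-5))/(-37367) = 22007/(-88) + (-30 - 25)*(-1/37367) = 22007*(-1/88) - 55*(-1/37367) = -22007/88 + 5/3397 = -74757339/298936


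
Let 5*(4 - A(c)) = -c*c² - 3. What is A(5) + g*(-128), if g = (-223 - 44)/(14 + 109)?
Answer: 63028/205 ≈ 307.45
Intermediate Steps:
A(c) = 23/5 + c³/5 (A(c) = 4 - (-c*c² - 3)/5 = 4 - (-c³ - 3)/5 = 4 - (-3 - c³)/5 = 4 + (⅗ + c³/5) = 23/5 + c³/5)
g = -89/41 (g = -267/123 = -267*1/123 = -89/41 ≈ -2.1707)
A(5) + g*(-128) = (23/5 + (⅕)*5³) - 89/41*(-128) = (23/5 + (⅕)*125) + 11392/41 = (23/5 + 25) + 11392/41 = 148/5 + 11392/41 = 63028/205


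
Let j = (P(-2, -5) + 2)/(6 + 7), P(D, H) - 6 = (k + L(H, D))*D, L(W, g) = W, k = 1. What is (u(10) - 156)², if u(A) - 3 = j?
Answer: 3892729/169 ≈ 23034.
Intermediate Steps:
P(D, H) = 6 + D*(1 + H) (P(D, H) = 6 + (1 + H)*D = 6 + D*(1 + H))
j = 16/13 (j = ((6 - 2 - 2*(-5)) + 2)/(6 + 7) = ((6 - 2 + 10) + 2)/13 = (14 + 2)*(1/13) = 16*(1/13) = 16/13 ≈ 1.2308)
u(A) = 55/13 (u(A) = 3 + 16/13 = 55/13)
(u(10) - 156)² = (55/13 - 156)² = (-1973/13)² = 3892729/169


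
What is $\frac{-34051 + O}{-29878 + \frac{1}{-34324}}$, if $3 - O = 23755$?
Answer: $\frac{1984030172}{1025532473} \approx 1.9346$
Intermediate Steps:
$O = -23752$ ($O = 3 - 23755 = -23752$)
$\frac{-34051 + O}{-29878 + \frac{1}{-34324}} = \frac{-34051 - 23752}{-29878 + \frac{1}{-34324}} = - \frac{57803}{-29878 - \frac{1}{34324}} = - \frac{57803}{- \frac{1025532473}{34324}} = \left(-57803\right) \left(- \frac{34324}{1025532473}\right) = \frac{1984030172}{1025532473}$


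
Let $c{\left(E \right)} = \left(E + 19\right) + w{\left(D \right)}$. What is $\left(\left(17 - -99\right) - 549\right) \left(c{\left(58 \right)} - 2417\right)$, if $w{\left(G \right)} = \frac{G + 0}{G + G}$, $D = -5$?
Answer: $\frac{2026007}{2} \approx 1.013 \cdot 10^{6}$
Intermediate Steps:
$w{\left(G \right)} = \frac{1}{2}$ ($w{\left(G \right)} = \frac{G}{2 G} = G \frac{1}{2 G} = \frac{1}{2}$)
$c{\left(E \right)} = \frac{39}{2} + E$ ($c{\left(E \right)} = \left(E + 19\right) + \frac{1}{2} = \left(19 + E\right) + \frac{1}{2} = \frac{39}{2} + E$)
$\left(\left(17 - -99\right) - 549\right) \left(c{\left(58 \right)} - 2417\right) = \left(\left(17 - -99\right) - 549\right) \left(\left(\frac{39}{2} + 58\right) - 2417\right) = \left(\left(17 + 99\right) - 549\right) \left(\frac{155}{2} - 2417\right) = \left(116 - 549\right) \left(- \frac{4679}{2}\right) = \left(-433\right) \left(- \frac{4679}{2}\right) = \frac{2026007}{2}$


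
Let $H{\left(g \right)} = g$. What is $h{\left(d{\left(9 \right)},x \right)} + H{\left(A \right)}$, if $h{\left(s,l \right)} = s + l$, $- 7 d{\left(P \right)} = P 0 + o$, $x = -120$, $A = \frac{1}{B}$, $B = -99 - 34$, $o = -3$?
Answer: $- \frac{2272}{19} \approx -119.58$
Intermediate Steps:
$B = -133$
$A = - \frac{1}{133}$ ($A = \frac{1}{-133} = - \frac{1}{133} \approx -0.0075188$)
$d{\left(P \right)} = \frac{3}{7}$ ($d{\left(P \right)} = - \frac{P 0 - 3}{7} = - \frac{0 - 3}{7} = \left(- \frac{1}{7}\right) \left(-3\right) = \frac{3}{7}$)
$h{\left(s,l \right)} = l + s$
$h{\left(d{\left(9 \right)},x \right)} + H{\left(A \right)} = \left(-120 + \frac{3}{7}\right) - \frac{1}{133} = - \frac{837}{7} - \frac{1}{133} = - \frac{2272}{19}$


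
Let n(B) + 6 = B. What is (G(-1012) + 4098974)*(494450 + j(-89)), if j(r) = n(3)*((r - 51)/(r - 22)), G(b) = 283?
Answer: 74993898179070/37 ≈ 2.0269e+12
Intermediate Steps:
n(B) = -6 + B
j(r) = -3*(-51 + r)/(-22 + r) (j(r) = (-6 + 3)*((r - 51)/(r - 22)) = -3*(-51 + r)/(-22 + r))
(G(-1012) + 4098974)*(494450 + j(-89)) = (283 + 4098974)*(494450 + 3*(51 - 1*(-89))/(-22 - 89)) = 4099257*(494450 + 3*(51 + 89)/(-111)) = 4099257*(494450 + 3*(-1/111)*140) = 4099257*(494450 - 140/37) = 4099257*(18294510/37) = 74993898179070/37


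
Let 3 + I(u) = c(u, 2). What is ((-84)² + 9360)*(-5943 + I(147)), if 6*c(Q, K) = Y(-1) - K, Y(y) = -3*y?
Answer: -97606800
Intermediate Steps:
c(Q, K) = ½ - K/6 (c(Q, K) = (-3*(-1) - K)/6 = (3 - K)/6 = ½ - K/6)
I(u) = -17/6 (I(u) = -3 + (½ - ⅙*2) = -3 + (½ - ⅓) = -3 + ⅙ = -17/6)
((-84)² + 9360)*(-5943 + I(147)) = ((-84)² + 9360)*(-5943 - 17/6) = (7056 + 9360)*(-35675/6) = 16416*(-35675/6) = -97606800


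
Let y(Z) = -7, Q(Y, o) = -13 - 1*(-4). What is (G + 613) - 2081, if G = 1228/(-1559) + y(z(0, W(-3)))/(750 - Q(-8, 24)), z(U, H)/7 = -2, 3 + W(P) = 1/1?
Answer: -1737999473/1183281 ≈ -1468.8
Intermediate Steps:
Q(Y, o) = -9 (Q(Y, o) = -13 + 4 = -9)
W(P) = -2 (W(P) = -3 + 1/1 = -3 + 1 = -2)
z(U, H) = -14 (z(U, H) = 7*(-2) = -14)
G = -942965/1183281 (G = 1228/(-1559) - 7/(750 - 1*(-9)) = 1228*(-1/1559) - 7/(750 + 9) = -1228/1559 - 7/759 = -942965/1183281 ≈ -0.79691)
(G + 613) - 2081 = (-942965/1183281 + 613) - 2081 = 724408288/1183281 - 2081 = -1737999473/1183281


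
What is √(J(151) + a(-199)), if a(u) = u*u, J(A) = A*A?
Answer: √62402 ≈ 249.80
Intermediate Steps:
J(A) = A²
a(u) = u²
√(J(151) + a(-199)) = √(151² + (-199)²) = √(22801 + 39601) = √62402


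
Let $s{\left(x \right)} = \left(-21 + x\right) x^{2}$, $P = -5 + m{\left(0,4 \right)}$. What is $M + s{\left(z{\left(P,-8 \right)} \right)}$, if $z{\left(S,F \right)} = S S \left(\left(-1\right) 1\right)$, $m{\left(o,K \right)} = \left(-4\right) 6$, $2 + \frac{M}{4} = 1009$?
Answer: $-609672194$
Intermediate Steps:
$M = 4028$ ($M = -8 + 4 \cdot 1009 = -8 + 4036 = 4028$)
$m{\left(o,K \right)} = -24$
$P = -29$ ($P = -5 - 24 = -29$)
$z{\left(S,F \right)} = - S^{2}$ ($z{\left(S,F \right)} = S^{2} \left(-1\right) = - S^{2}$)
$s{\left(x \right)} = x^{2} \left(-21 + x\right)$
$M + s{\left(z{\left(P,-8 \right)} \right)} = 4028 + \left(- \left(-29\right)^{2}\right)^{2} \left(-21 - \left(-29\right)^{2}\right) = 4028 + \left(\left(-1\right) 841\right)^{2} \left(-21 - 841\right) = 4028 + \left(-841\right)^{2} \left(-21 - 841\right) = 4028 + 707281 \left(-862\right) = 4028 - 609676222 = -609672194$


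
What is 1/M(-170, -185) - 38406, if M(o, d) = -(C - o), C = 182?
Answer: -13518913/352 ≈ -38406.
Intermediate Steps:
M(o, d) = -182 + o (M(o, d) = -(182 - o) = -182 + o)
1/M(-170, -185) - 38406 = 1/(-182 - 170) - 38406 = 1/(-352) - 38406 = -1/352 - 38406 = -13518913/352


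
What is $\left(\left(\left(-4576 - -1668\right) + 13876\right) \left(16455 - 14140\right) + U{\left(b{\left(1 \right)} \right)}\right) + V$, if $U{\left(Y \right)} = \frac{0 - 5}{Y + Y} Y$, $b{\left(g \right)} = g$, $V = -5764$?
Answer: $\frac{50770307}{2} \approx 2.5385 \cdot 10^{7}$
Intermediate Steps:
$U{\left(Y \right)} = - \frac{5}{2}$ ($U{\left(Y \right)} = - \frac{5}{2 Y} Y = - \frac{5}{2}$)
$\left(\left(\left(-4576 - -1668\right) + 13876\right) \left(16455 - 14140\right) + U{\left(b{\left(1 \right)} \right)}\right) + V = \left(\left(\left(-4576 - -1668\right) + 13876\right) \left(16455 - 14140\right) - \frac{5}{2}\right) - 5764 = \left(\left(\left(-4576 + 1668\right) + 13876\right) 2315 - \frac{5}{2}\right) - 5764 = \left(\left(-2908 + 13876\right) 2315 - \frac{5}{2}\right) - 5764 = \left(10968 \cdot 2315 - \frac{5}{2}\right) - 5764 = \left(25390920 - \frac{5}{2}\right) - 5764 = \frac{50781835}{2} - 5764 = \frac{50770307}{2}$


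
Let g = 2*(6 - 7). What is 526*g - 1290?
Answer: -2342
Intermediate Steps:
g = -2 (g = 2*(-1) = -2)
526*g - 1290 = 526*(-2) - 1290 = -1052 - 1290 = -2342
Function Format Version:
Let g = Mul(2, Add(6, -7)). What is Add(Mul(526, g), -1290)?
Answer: -2342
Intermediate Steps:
g = -2 (g = Mul(2, -1) = -2)
Add(Mul(526, g), -1290) = Add(Mul(526, -2), -1290) = Add(-1052, -1290) = -2342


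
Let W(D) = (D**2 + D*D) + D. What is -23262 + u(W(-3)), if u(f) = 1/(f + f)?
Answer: -697859/30 ≈ -23262.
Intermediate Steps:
W(D) = D + 2*D**2 (W(D) = (D**2 + D**2) + D = 2*D**2 + D = D + 2*D**2)
u(f) = 1/(2*f)
-23262 + u(W(-3)) = -23262 + 1/(2*((-3*(1 + 2*(-3))))) = -23262 + 1/(2*((-3*(1 - 6)))) = -23262 + 1/(2*((-3*(-5)))) = -23262 + (1/2)/15 = -23262 + (1/2)*(1/15) = -23262 + 1/30 = -697859/30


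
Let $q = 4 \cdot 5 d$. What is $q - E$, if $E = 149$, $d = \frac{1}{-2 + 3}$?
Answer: $-129$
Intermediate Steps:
$d = 1$ ($d = 1^{-1} = 1$)
$q = 20$ ($q = 4 \cdot 5 \cdot 1 = 20 \cdot 1 = 20$)
$q - E = 20 - 149 = -129$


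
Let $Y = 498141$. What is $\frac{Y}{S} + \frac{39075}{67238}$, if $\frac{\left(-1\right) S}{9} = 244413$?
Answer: $\frac{5828881913}{16433841294} \approx 0.35469$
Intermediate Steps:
$S = -2199717$ ($S = \left(-9\right) 244413 = -2199717$)
$\frac{Y}{S} + \frac{39075}{67238} = \frac{498141}{-2199717} + \frac{39075}{67238} = 498141 \left(- \frac{1}{2199717}\right) + 39075 \cdot \frac{1}{67238} = - \frac{55349}{244413} + \frac{39075}{67238} = \frac{5828881913}{16433841294}$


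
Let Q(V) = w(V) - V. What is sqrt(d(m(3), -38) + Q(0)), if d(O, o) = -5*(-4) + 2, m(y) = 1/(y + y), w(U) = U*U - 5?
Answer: sqrt(17) ≈ 4.1231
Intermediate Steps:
w(U) = -5 + U**2 (w(U) = U**2 - 5 = -5 + U**2)
Q(V) = -5 + V**2 - V (Q(V) = (-5 + V**2) - V = -5 + V**2 - V)
m(y) = 1/(2*y)
d(O, o) = 22 (d(O, o) = 20 + 2 = 22)
sqrt(d(m(3), -38) + Q(0)) = sqrt(22 + (-5 + 0**2 - 1*0)) = sqrt(22 + (-5 + 0 + 0)) = sqrt(22 - 5) = sqrt(17)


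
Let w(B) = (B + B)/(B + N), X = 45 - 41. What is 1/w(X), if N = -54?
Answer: -25/4 ≈ -6.2500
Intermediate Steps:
X = 4
w(B) = 2*B/(-54 + B) (w(B) = (B + B)/(B - 54) = (2*B)/(-54 + B) = 2*B/(-54 + B))
1/w(X) = 1/(2*4/(-54 + 4)) = 1/(2*4/(-50)) = 1/(2*4*(-1/50)) = 1/(-4/25) = -25/4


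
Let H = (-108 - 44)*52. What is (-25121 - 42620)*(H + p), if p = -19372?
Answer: 1847703516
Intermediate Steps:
H = -7904 (H = -152*52 = -7904)
(-25121 - 42620)*(H + p) = (-25121 - 42620)*(-7904 - 19372) = -67741*(-27276) = 1847703516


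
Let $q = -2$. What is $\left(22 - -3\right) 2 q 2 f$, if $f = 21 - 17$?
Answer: $-800$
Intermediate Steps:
$f = 4$ ($f = 21 - 17 = 4$)
$\left(22 - -3\right) 2 q 2 f = \left(22 - -3\right) 2 \left(-2\right) 2 \cdot 4 = \left(22 + 3\right) \left(\left(-4\right) 2\right) 4 = 25 \left(-8\right) 4 = \left(-200\right) 4 = -800$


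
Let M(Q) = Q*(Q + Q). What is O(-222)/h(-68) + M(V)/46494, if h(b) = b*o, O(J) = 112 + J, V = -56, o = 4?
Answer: 243583/451656 ≈ 0.53931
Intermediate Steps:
M(Q) = 2*Q² (M(Q) = Q*(2*Q) = 2*Q²)
h(b) = 4*b (h(b) = b*4 = 4*b)
O(-222)/h(-68) + M(V)/46494 = (112 - 222)/((4*(-68))) + (2*(-56)²)/46494 = -110/(-272) + (2*3136)*(1/46494) = -110*(-1/272) + 6272*(1/46494) = 55/136 + 448/3321 = 243583/451656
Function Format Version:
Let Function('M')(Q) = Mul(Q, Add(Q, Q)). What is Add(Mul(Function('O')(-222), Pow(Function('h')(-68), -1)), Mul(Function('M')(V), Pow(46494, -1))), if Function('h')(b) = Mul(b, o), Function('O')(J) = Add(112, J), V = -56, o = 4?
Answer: Rational(243583, 451656) ≈ 0.53931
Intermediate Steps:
Function('M')(Q) = Mul(2, Pow(Q, 2)) (Function('M')(Q) = Mul(Q, Mul(2, Q)) = Mul(2, Pow(Q, 2)))
Function('h')(b) = Mul(4, b) (Function('h')(b) = Mul(b, 4) = Mul(4, b))
Add(Mul(Function('O')(-222), Pow(Function('h')(-68), -1)), Mul(Function('M')(V), Pow(46494, -1))) = Add(Mul(Add(112, -222), Pow(Mul(4, -68), -1)), Mul(Mul(2, Pow(-56, 2)), Pow(46494, -1))) = Add(Mul(-110, Pow(-272, -1)), Mul(Mul(2, 3136), Rational(1, 46494))) = Add(Mul(-110, Rational(-1, 272)), Mul(6272, Rational(1, 46494))) = Add(Rational(55, 136), Rational(448, 3321)) = Rational(243583, 451656)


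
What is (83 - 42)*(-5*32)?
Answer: -6560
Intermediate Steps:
(83 - 42)*(-5*32) = 41*(-160) = -6560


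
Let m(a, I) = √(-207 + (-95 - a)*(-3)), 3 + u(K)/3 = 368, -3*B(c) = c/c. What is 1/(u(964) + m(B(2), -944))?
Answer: 1095/1198948 - √77/1198948 ≈ 0.00090598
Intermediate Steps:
B(c) = -⅓ (B(c) = -c/(3*c) = -⅓*1 = -⅓)
u(K) = 1095 (u(K) = -9 + 3*368 = -9 + 1104 = 1095)
m(a, I) = √(78 + 3*a) (m(a, I) = √(-207 + (285 + 3*a)) = √(78 + 3*a))
1/(u(964) + m(B(2), -944)) = 1/(1095 + √(78 + 3*(-⅓))) = 1/(1095 + √(78 - 1)) = 1/(1095 + √77)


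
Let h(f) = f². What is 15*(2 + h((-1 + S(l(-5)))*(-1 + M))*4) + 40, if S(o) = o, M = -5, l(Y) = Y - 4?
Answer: 216070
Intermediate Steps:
l(Y) = -4 + Y
15*(2 + h((-1 + S(l(-5)))*(-1 + M))*4) + 40 = 15*(2 + ((-1 + (-4 - 5))*(-1 - 5))²*4) + 40 = 15*(2 + ((-1 - 9)*(-6))²*4) + 40 = 15*(2 + (-10*(-6))²*4) + 40 = 15*(2 + 60²*4) + 40 = 15*(2 + 3600*4) + 40 = 15*(2 + 14400) + 40 = 15*14402 + 40 = 216030 + 40 = 216070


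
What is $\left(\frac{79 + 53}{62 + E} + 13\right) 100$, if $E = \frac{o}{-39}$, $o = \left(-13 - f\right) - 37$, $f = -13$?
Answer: $\frac{741260}{491} \approx 1509.7$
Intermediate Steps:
$o = -37$ ($o = \left(-13 - -13\right) - 37 = \left(-13 + 13\right) - 37 = 0 - 37 = -37$)
$E = \frac{37}{39}$ ($E = - \frac{37}{-39} = \left(-37\right) \left(- \frac{1}{39}\right) = \frac{37}{39} \approx 0.94872$)
$\left(\frac{79 + 53}{62 + E} + 13\right) 100 = \left(\frac{79 + 53}{62 + \frac{37}{39}} + 13\right) 100 = \left(\frac{132}{\frac{2455}{39}} + 13\right) 100 = \left(132 \cdot \frac{39}{2455} + 13\right) 100 = \left(\frac{5148}{2455} + 13\right) 100 = \frac{37063}{2455} \cdot 100 = \frac{741260}{491}$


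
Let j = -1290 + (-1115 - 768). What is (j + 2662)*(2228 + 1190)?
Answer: -1746598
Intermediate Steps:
j = -3173 (j = -1290 - 1883 = -3173)
(j + 2662)*(2228 + 1190) = (-3173 + 2662)*(2228 + 1190) = -511*3418 = -1746598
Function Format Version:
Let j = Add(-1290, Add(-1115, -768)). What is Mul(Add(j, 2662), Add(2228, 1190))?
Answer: -1746598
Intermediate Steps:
j = -3173 (j = Add(-1290, -1883) = -3173)
Mul(Add(j, 2662), Add(2228, 1190)) = Mul(Add(-3173, 2662), Add(2228, 1190)) = Mul(-511, 3418) = -1746598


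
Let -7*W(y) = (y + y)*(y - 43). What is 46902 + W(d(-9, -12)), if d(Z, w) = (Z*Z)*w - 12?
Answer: -1692822/7 ≈ -2.4183e+5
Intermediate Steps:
d(Z, w) = -12 + w*Z² (d(Z, w) = Z²*w - 12 = w*Z² - 12 = -12 + w*Z²)
W(y) = -2*y*(-43 + y)/7 (W(y) = -(y + y)*(y - 43)/7 = -2*y*(-43 + y)/7)
46902 + W(d(-9, -12)) = 46902 + 2*(-12 - 12*(-9)²)*(43 - (-12 - 12*(-9)²))/7 = 46902 + 2*(-12 - 12*81)*(43 - (-12 - 12*81))/7 = 46902 + 2*(-12 - 972)*(43 - (-12 - 972))/7 = 46902 + (2/7)*(-984)*(43 - 1*(-984)) = 46902 + (2/7)*(-984)*(43 + 984) = 46902 + (2/7)*(-984)*1027 = 46902 - 2021136/7 = -1692822/7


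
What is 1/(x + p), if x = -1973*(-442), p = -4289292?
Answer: -1/3417226 ≈ -2.9263e-7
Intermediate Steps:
x = 872066
1/(x + p) = 1/(872066 - 4289292) = 1/(-3417226) = -1/3417226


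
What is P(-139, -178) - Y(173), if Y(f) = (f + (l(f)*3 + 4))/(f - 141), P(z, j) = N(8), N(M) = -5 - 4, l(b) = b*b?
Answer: -22563/8 ≈ -2820.4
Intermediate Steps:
l(b) = b²
N(M) = -9
P(z, j) = -9
Y(f) = (4 + f + 3*f²)/(-141 + f) (Y(f) = (f + (f²*3 + 4))/(f - 141) = (f + (3*f² + 4))/(-141 + f) = (f + (4 + 3*f²))/(-141 + f) = (4 + f + 3*f²)/(-141 + f))
P(-139, -178) - Y(173) = -9 - (4 + 173 + 3*173²)/(-141 + 173) = -9 - (4 + 173 + 3*29929)/32 = -9 - (4 + 173 + 89787)/32 = -9 - 89964/32 = -9 - 1*22491/8 = -9 - 22491/8 = -22563/8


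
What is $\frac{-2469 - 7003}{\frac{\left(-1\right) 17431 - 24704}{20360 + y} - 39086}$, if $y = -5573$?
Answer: $\frac{880896}{3635263} \approx 0.24232$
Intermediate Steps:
$\frac{-2469 - 7003}{\frac{\left(-1\right) 17431 - 24704}{20360 + y} - 39086} = \frac{-2469 - 7003}{\frac{\left(-1\right) 17431 - 24704}{20360 - 5573} - 39086} = - \frac{9472}{\frac{-17431 - 24704}{14787} - 39086} = - \frac{9472}{\left(-42135\right) \frac{1}{14787} - 39086} = - \frac{9472}{- \frac{265}{93} - 39086} = - \frac{9472}{- \frac{3635263}{93}} = \left(-9472\right) \left(- \frac{93}{3635263}\right) = \frac{880896}{3635263}$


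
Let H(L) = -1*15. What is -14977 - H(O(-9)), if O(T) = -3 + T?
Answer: -14962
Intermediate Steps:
H(L) = -15
-14977 - H(O(-9)) = -14977 - 1*(-15) = -14977 + 15 = -14962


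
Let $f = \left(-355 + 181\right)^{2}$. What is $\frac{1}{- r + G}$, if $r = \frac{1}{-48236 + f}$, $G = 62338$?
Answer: $\frac{17960}{1119590481} \approx 1.6042 \cdot 10^{-5}$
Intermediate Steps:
$f = 30276$ ($f = \left(-174\right)^{2} = 30276$)
$r = - \frac{1}{17960}$ ($r = \frac{1}{-48236 + 30276} = \frac{1}{-17960} = - \frac{1}{17960} \approx -5.5679 \cdot 10^{-5}$)
$\frac{1}{- r + G} = \frac{1}{\left(-1\right) \left(- \frac{1}{17960}\right) + 62338} = \frac{1}{\frac{1}{17960} + 62338} = \frac{1}{\frac{1119590481}{17960}} = \frac{17960}{1119590481}$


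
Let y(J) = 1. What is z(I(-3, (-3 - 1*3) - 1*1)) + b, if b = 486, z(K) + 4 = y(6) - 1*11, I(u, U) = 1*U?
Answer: 472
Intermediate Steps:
I(u, U) = U
z(K) = -14 (z(K) = -4 + (1 - 1*11) = -4 + (1 - 11) = -4 - 10 = -14)
z(I(-3, (-3 - 1*3) - 1*1)) + b = -14 + 486 = 472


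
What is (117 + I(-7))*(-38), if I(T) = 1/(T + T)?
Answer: -31103/7 ≈ -4443.3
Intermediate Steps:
I(T) = 1/(2*T)
(117 + I(-7))*(-38) = (117 + (1/2)/(-7))*(-38) = (117 + (1/2)*(-1/7))*(-38) = (117 - 1/14)*(-38) = (1637/14)*(-38) = -31103/7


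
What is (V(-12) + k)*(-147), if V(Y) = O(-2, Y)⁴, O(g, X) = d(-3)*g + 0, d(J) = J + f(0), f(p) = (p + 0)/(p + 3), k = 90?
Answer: -203742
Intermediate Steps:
f(p) = p/(3 + p)
d(J) = J (d(J) = J + 0/(3 + 0) = J + 0/3 = J + 0*(⅓) = J + 0 = J)
O(g, X) = -3*g (O(g, X) = -3*g + 0 = -3*g)
V(Y) = 1296 (V(Y) = (-3*(-2))⁴ = 6⁴ = 1296)
(V(-12) + k)*(-147) = (1296 + 90)*(-147) = 1386*(-147) = -203742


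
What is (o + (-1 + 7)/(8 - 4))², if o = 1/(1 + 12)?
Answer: 1681/676 ≈ 2.4867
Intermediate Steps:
o = 1/13 ≈ 0.076923
(o + (-1 + 7)/(8 - 4))² = (1/13 + (-1 + 7)/(8 - 4))² = (1/13 + 6/4)² = (1/13 + 6*(¼))² = (1/13 + 3/2)² = (41/26)² = 1681/676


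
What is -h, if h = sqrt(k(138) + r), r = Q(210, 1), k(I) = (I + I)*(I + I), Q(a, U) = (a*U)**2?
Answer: -6*sqrt(3341) ≈ -346.81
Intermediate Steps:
Q(a, U) = U**2*a**2 (Q(a, U) = (U*a)**2 = U**2*a**2)
k(I) = 4*I**2 (k(I) = (2*I)*(2*I) = 4*I**2)
r = 44100 (r = 1**2*210**2 = 1*44100 = 44100)
h = 6*sqrt(3341) (h = sqrt(4*138**2 + 44100) = sqrt(4*19044 + 44100) = sqrt(76176 + 44100) = sqrt(120276) = 6*sqrt(3341) ≈ 346.81)
-h = -6*sqrt(3341)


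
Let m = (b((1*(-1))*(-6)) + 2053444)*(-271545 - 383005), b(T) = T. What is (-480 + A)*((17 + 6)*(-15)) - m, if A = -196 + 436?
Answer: 1344085780300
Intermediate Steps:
A = 240
m = -1344085697500 (m = ((1*(-1))*(-6) + 2053444)*(-271545 - 383005) = (-1*(-6) + 2053444)*(-654550) = (6 + 2053444)*(-654550) = 2053450*(-654550) = -1344085697500)
(-480 + A)*((17 + 6)*(-15)) - m = (-480 + 240)*((17 + 6)*(-15)) - 1*(-1344085697500) = -5520*(-15) + 1344085697500 = -240*(-345) + 1344085697500 = 82800 + 1344085697500 = 1344085780300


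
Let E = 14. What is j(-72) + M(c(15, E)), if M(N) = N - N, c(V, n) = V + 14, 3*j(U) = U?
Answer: -24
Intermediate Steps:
j(U) = U/3
c(V, n) = 14 + V
M(N) = 0
j(-72) + M(c(15, E)) = (⅓)*(-72) + 0 = -24 + 0 = -24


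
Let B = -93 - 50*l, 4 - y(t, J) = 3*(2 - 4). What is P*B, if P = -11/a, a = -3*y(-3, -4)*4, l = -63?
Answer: 11209/40 ≈ 280.23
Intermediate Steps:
y(t, J) = 10 (y(t, J) = 4 - 3*(2 - 4) = 4 - 3*(-2) = 4 - 1*(-6) = 4 + 6 = 10)
a = -120 (a = -3*10*4 = -30*4 = -120)
B = 3057 (B = -93 - 50*(-63) = -93 + 3150 = 3057)
P = 11/120 (P = -11/(-120) = -11*(-1/120) = 11/120 ≈ 0.091667)
P*B = (11/120)*3057 = 11209/40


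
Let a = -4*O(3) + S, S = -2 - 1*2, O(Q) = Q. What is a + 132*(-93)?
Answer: -12292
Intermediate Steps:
S = -4 (S = -2 - 2 = -4)
a = -16 (a = -4*3 - 4 = -12 - 4 = -16)
a + 132*(-93) = -16 + 132*(-93) = -16 - 12276 = -12292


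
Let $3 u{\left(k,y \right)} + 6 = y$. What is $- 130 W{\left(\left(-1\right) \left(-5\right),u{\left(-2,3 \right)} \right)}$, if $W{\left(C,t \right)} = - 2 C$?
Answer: $1300$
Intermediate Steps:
$u{\left(k,y \right)} = -2 + \frac{y}{3}$
$- 130 W{\left(\left(-1\right) \left(-5\right),u{\left(-2,3 \right)} \right)} = - 130 \left(- 2 \left(\left(-1\right) \left(-5\right)\right)\right) = - 130 \left(\left(-2\right) 5\right) = \left(-130\right) \left(-10\right) = 1300$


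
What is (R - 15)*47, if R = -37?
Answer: -2444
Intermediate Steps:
(R - 15)*47 = (-37 - 15)*47 = -52*47 = -2444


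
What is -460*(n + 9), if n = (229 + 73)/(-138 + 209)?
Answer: -432860/71 ≈ -6096.6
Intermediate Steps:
n = 302/71 ≈ 4.2535
-460*(n + 9) = -460*(302/71 + 9) = -460*941/71 = -432860/71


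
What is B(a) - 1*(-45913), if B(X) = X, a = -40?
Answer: 45873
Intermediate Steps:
B(a) - 1*(-45913) = -40 - 1*(-45913) = -40 + 45913 = 45873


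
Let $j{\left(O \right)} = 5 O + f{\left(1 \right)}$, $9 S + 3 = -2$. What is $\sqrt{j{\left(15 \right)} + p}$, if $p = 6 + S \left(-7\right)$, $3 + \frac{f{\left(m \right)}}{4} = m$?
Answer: $\frac{2 \sqrt{173}}{3} \approx 8.7686$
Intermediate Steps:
$S = - \frac{5}{9}$ ($S = - \frac{1}{3} + \frac{1}{9} \left(-2\right) = - \frac{1}{3} - \frac{2}{9} = - \frac{5}{9} \approx -0.55556$)
$f{\left(m \right)} = -12 + 4 m$
$p = \frac{89}{9}$ ($p = 6 - - \frac{35}{9} = 6 + \frac{35}{9} = \frac{89}{9} \approx 9.8889$)
$j{\left(O \right)} = -8 + 5 O$ ($j{\left(O \right)} = 5 O + \left(-12 + 4 \cdot 1\right) = 5 O + \left(-12 + 4\right) = 5 O - 8 = -8 + 5 O$)
$\sqrt{j{\left(15 \right)} + p} = \sqrt{\left(-8 + 5 \cdot 15\right) + \frac{89}{9}} = \sqrt{\left(-8 + 75\right) + \frac{89}{9}} = \sqrt{67 + \frac{89}{9}} = \sqrt{\frac{692}{9}} = \frac{2 \sqrt{173}}{3}$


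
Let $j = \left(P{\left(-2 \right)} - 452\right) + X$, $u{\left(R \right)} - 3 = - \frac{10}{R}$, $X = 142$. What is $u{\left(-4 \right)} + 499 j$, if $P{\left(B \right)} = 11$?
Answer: $- \frac{298391}{2} \approx -1.492 \cdot 10^{5}$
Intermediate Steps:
$u{\left(R \right)} = 3 - \frac{10}{R}$
$j = -299$ ($j = \left(11 - 452\right) + 142 = -441 + 142 = -299$)
$u{\left(-4 \right)} + 499 j = \left(3 - \frac{10}{-4}\right) + 499 \left(-299\right) = \left(3 - - \frac{5}{2}\right) - 149201 = \left(3 + \frac{5}{2}\right) - 149201 = \frac{11}{2} - 149201 = - \frac{298391}{2}$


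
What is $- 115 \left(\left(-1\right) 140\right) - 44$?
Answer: $16056$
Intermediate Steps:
$- 115 \left(\left(-1\right) 140\right) - 44 = \left(-115\right) \left(-140\right) - 44 = 16100 - 44 = 16056$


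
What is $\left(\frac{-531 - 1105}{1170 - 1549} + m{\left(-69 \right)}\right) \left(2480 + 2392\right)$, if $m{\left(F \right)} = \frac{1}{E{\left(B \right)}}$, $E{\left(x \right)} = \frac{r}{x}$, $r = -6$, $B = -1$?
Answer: $\frac{8278340}{379} \approx 21843.0$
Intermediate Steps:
$E{\left(x \right)} = - \frac{6}{x}$
$m{\left(F \right)} = \frac{1}{6}$ ($m{\left(F \right)} = \frac{1}{\left(-6\right) \frac{1}{-1}} = \frac{1}{\left(-6\right) \left(-1\right)} = \frac{1}{6}$)
$\left(\frac{-531 - 1105}{1170 - 1549} + m{\left(-69 \right)}\right) \left(2480 + 2392\right) = \left(\frac{-531 - 1105}{1170 - 1549} + \frac{1}{6}\right) \left(2480 + 2392\right) = \left(- \frac{1636}{-379} + \frac{1}{6}\right) 4872 = \left(\left(-1636\right) \left(- \frac{1}{379}\right) + \frac{1}{6}\right) 4872 = \left(\frac{1636}{379} + \frac{1}{6}\right) 4872 = \frac{10195}{2274} \cdot 4872 = \frac{8278340}{379}$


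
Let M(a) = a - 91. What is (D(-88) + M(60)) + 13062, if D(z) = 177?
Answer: 13208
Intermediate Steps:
M(a) = -91 + a
(D(-88) + M(60)) + 13062 = (177 + (-91 + 60)) + 13062 = (177 - 31) + 13062 = 146 + 13062 = 13208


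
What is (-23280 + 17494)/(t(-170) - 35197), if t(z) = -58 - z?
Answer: 5786/35085 ≈ 0.16491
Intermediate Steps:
(-23280 + 17494)/(t(-170) - 35197) = (-23280 + 17494)/((-58 - 1*(-170)) - 35197) = -5786/((-58 + 170) - 35197) = -5786/(112 - 35197) = -5786/(-35085) = -5786*(-1/35085) = 5786/35085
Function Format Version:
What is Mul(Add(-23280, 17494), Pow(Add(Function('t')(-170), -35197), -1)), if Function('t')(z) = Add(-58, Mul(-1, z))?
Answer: Rational(5786, 35085) ≈ 0.16491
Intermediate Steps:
Mul(Add(-23280, 17494), Pow(Add(Function('t')(-170), -35197), -1)) = Mul(Add(-23280, 17494), Pow(Add(Add(-58, Mul(-1, -170)), -35197), -1)) = Mul(-5786, Pow(Add(Add(-58, 170), -35197), -1)) = Mul(-5786, Pow(Add(112, -35197), -1)) = Mul(-5786, Pow(-35085, -1)) = Mul(-5786, Rational(-1, 35085)) = Rational(5786, 35085)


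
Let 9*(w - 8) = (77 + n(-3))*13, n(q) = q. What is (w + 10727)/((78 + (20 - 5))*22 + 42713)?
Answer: 97577/402831 ≈ 0.24223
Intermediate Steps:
w = 1034/9 (w = 8 + ((77 - 3)*13)/9 = 8 + (74*13)/9 = 8 + (⅑)*962 = 8 + 962/9 = 1034/9 ≈ 114.89)
(w + 10727)/((78 + (20 - 5))*22 + 42713) = (1034/9 + 10727)/((78 + (20 - 5))*22 + 42713) = 97577/(9*((78 + 15)*22 + 42713)) = 97577/(9*(93*22 + 42713)) = 97577/(9*(2046 + 42713)) = (97577/9)/44759 = (97577/9)*(1/44759) = 97577/402831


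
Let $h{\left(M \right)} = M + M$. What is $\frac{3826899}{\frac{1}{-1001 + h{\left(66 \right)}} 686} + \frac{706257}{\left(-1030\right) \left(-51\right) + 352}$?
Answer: $- \frac{43965646218360}{9069263} \approx -4.8478 \cdot 10^{6}$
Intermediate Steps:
$h{\left(M \right)} = 2 M$
$\frac{3826899}{\frac{1}{-1001 + h{\left(66 \right)}} 686} + \frac{706257}{\left(-1030\right) \left(-51\right) + 352} = \frac{3826899}{\frac{1}{-1001 + 2 \cdot 66} \cdot 686} + \frac{706257}{\left(-1030\right) \left(-51\right) + 352} = \frac{3826899}{\frac{1}{-1001 + 132} \cdot 686} + \frac{706257}{52530 + 352} = \frac{3826899}{\frac{1}{-869} \cdot 686} + \frac{706257}{52882} = \frac{3826899}{\left(- \frac{1}{869}\right) 686} + 706257 \cdot \frac{1}{52882} = \frac{3826899}{- \frac{686}{869}} + \frac{706257}{52882} = 3826899 \left(- \frac{869}{686}\right) + \frac{706257}{52882} = - \frac{3325575231}{686} + \frac{706257}{52882} = - \frac{43965646218360}{9069263}$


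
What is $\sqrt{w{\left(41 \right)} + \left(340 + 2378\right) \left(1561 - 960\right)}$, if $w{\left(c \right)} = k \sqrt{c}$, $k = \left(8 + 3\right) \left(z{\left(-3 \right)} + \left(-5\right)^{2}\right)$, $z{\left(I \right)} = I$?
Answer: $\sqrt{1633518 + 242 \sqrt{41}} \approx 1278.7$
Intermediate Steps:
$k = 242$ ($k = \left(8 + 3\right) \left(-3 + \left(-5\right)^{2}\right) = 11 \left(-3 + 25\right) = 11 \cdot 22 = 242$)
$w{\left(c \right)} = 242 \sqrt{c}$
$\sqrt{w{\left(41 \right)} + \left(340 + 2378\right) \left(1561 - 960\right)} = \sqrt{242 \sqrt{41} + \left(340 + 2378\right) \left(1561 - 960\right)} = \sqrt{242 \sqrt{41} + 2718 \cdot 601} = \sqrt{242 \sqrt{41} + 1633518} = \sqrt{1633518 + 242 \sqrt{41}}$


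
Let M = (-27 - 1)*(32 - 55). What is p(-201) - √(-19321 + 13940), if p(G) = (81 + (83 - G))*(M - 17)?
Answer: 228855 - I*√5381 ≈ 2.2886e+5 - 73.355*I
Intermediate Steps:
M = 644 (M = -28*(-23) = 644)
p(G) = 102828 - 627*G (p(G) = (81 + (83 - G))*(644 - 17) = (164 - G)*627 = 102828 - 627*G)
p(-201) - √(-19321 + 13940) = (102828 - 627*(-201)) - √(-19321 + 13940) = (102828 + 126027) - √(-5381) = 228855 - I*√5381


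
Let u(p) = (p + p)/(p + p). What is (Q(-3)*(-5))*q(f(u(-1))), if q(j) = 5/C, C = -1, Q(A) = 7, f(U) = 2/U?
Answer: 175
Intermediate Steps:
u(p) = 1 (u(p) = (2*p)/((2*p)) = (2*p)*(1/(2*p)) = 1)
q(j) = -5 (q(j) = 5/(-1) = 5*(-1) = -5)
(Q(-3)*(-5))*q(f(u(-1))) = (7*(-5))*(-5) = -35*(-5) = 175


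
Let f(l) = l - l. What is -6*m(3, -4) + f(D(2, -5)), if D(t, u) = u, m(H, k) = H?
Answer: -18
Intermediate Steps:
f(l) = 0
-6*m(3, -4) + f(D(2, -5)) = -6*3 + 0 = -18 + 0 = -18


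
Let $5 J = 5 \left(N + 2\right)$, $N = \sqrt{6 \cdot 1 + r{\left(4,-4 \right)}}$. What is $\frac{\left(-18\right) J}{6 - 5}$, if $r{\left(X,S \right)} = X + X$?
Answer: $-36 - 18 \sqrt{14} \approx -103.35$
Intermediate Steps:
$r{\left(X,S \right)} = 2 X$
$N = \sqrt{14}$ ($N = \sqrt{6 \cdot 1 + 2 \cdot 4} = \sqrt{6 + 8} = \sqrt{14} \approx 3.7417$)
$J = 2 + \sqrt{14}$ ($J = \frac{5 \left(\sqrt{14} + 2\right)}{5} = \frac{5 \left(2 + \sqrt{14}\right)}{5} = \frac{10 + 5 \sqrt{14}}{5} = 2 + \sqrt{14} \approx 5.7417$)
$\frac{\left(-18\right) J}{6 - 5} = \frac{\left(-18\right) \left(2 + \sqrt{14}\right)}{6 - 5} = \frac{-36 - 18 \sqrt{14}}{1} = \left(-36 - 18 \sqrt{14}\right) 1 = -36 - 18 \sqrt{14}$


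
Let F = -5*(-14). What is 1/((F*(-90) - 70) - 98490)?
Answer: -1/104860 ≈ -9.5365e-6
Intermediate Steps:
F = 70
1/((F*(-90) - 70) - 98490) = 1/((70*(-90) - 70) - 98490) = 1/((-6300 - 70) - 98490) = 1/(-6370 - 98490) = 1/(-104860) = -1/104860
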